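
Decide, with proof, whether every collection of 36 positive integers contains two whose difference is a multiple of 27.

Yes.

There are exactly 27 possible remainders on division by 27.
Since 36 > 27, two of the 36 integers must share a residue class by the pigeonhole principle; call them a and b.
Then a ≡ b (mod 27), i.e. 27 ∣ (a − b).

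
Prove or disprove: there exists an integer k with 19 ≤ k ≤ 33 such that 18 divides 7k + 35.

k = 31

k = 31 works, since 7·31 + 35 = 252 = 14·18.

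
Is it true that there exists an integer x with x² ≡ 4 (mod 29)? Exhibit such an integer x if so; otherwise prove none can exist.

x = 27

Take x = 27. Then 27² = 729 = 25·29 + 4, so 27² ≡ 4 (mod 29).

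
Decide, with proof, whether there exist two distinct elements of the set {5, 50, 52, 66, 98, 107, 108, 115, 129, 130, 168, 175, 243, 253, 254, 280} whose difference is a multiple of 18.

Two integers differ by a multiple of 18 exactly when they have the same residue mod 18. The residues are 5↦5, 50↦14, 52↦16, 66↦12, 98↦8, 107↦17, 108↦0, 115↦7, 129↦3, 130↦4, 168↦6, 175↦13, 243↦9, 253↦1, 254↦2, 280↦10.
All 16 residues are distinct, so no two elements differ by a multiple of 18.

No, no such pair exists.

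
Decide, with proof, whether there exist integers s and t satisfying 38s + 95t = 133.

Every value of 38s + 95t is a multiple of gcd(38, 95) = 19; since 19 ∣ 133, solutions exist.
Dividing through by 19 reduces the equation to 2s + 5t = 7.
Dividing repeatedly: 5 = 2·2 + 1, 2 = 2·1 + 0.
Working back up the chain: 1 = 5 − 2·2. So 2·(-2) + 5·1 = 1.
Multiplying through by 7: s = (-2)·7 = -14, t = 1·7 = 7 is a solution.
The general solution is s = -14 + 5k, t = 7 − 2k; taking k = 3 gives the smaller pair s = 1, t = 1.
Indeed 38·1 + 95·1 = 38 + 95 = 133.

s = 1, t = 1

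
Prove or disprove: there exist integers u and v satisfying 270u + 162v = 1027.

No such integers exist.

Both 270 and 162 are divisible by gcd(270, 162) = 54, hence so is any combination 270u + 162v.
However 1027 leaves remainder 1 on division by 54.
Hence no integers u, v satisfy the equation.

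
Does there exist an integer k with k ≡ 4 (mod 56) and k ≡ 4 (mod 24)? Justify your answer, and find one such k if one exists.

The moduli are not coprime: gcd(56, 24) = 8. Compatibility requires 8 ∣ (4 − 4) = 0, which holds, so solutions exist.
The smallest candidate k = 4 works directly: 4 ≡ 4 (mod 24).
Indeed 4 ≡ 4 (mod 56) and 4 ≡ 4 (mod 24).

k = 4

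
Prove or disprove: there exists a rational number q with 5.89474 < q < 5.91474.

q = 59/10

Scale by 10: the interval becomes (58.94740, 59.14740), which contains the integer 59.
Dividing back, 5.89474 < 59/10 < 5.91474, and 59/10 is rational.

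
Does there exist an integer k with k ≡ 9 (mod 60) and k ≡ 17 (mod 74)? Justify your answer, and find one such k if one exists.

k = 609

Here gcd(60, 74) = 2, and both 9 and 17 leave remainder 1 mod 2, so the system is consistent.
Write k = 9 + 60t. Then 60t ≡ 17 − 9 ≡ 8 (mod 74); dividing through by 2 gives 30t ≡ 4 (mod 37).
Invert 30 mod 37 by the Euclidean algorithm: 37 = 1·30 + 7, 30 = 4·7 + 2, 7 = 3·2 + 1, 2 = 2·1 + 0; back-substituting, 1 = 7 − 3·2 = 7 − 3·(30 − 4·7) = −3·30 + 13·7 = −3·30 + 13·(37 − 1·30) = 13·37 − 16·30. Hence 30·(-16) ≡ 1, so 30⁻¹ ≡ -16 ≡ 21 (mod 37).
Multiplying by 21: t ≡ 21·4 = 84 ≡ 10 (mod 37).
Then k = 9 + 60·10 = 609.
Verify: 609 = 10·60 + 9 and 609 = 8·74 + 17. ✓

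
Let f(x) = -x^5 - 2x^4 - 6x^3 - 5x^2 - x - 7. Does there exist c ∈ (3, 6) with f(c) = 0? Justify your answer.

f has no root in that interval.

The endpoint values f(3) = -622 and f(6) = -11857 are both negative. Claim: f(x) < 0 for every x in (3, 6).
Substitute x = 3 + u, where 0 < u < 3 on the interval. Expanding, f(3 + u) = -u^5 - 17u^4 - 120u^3 - 437u^2 - 814u - 622.
All 6 nonzero coefficients of this polynomial in u are negative; hence for u > 0 the value is a sum of negative terms (the constant -622 among them).
Therefore f(x) < 0 throughout (3, 6), and f has no zero there.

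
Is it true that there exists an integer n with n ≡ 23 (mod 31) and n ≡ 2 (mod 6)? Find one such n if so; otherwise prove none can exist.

n = 116

gcd(31, 6) = 1, so the Chinese Remainder Theorem guarantees exactly one residue class mod 186 satisfying both.
Any solution of the first congruence is n = 23 + 31t; substituting into the second, 31t ≡ 2 − 23 ≡ 3 (mod 6).
31 ≡ 1 (mod 6), so this reads 1t ≡ 3 (mod 6). So t ≡ 3 (mod 6).
Taking t = 3 gives n = 23 + 31·3 = 116.
Indeed 116 ≡ 23 (mod 31) and 116 ≡ 2 (mod 6).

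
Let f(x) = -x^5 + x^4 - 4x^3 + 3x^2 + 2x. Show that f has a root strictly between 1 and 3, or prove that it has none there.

Yes, f has a root in the interval.

f(1) = 1 and f(3) = -237, which have opposite signs.
Since f is a polynomial it is continuous on [1, 3].
By the Intermediate Value Theorem f must vanish at some point of (1, 3).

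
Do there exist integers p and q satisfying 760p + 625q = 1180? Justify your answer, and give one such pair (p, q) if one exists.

p = 18, q = -20

Since gcd(760, 625) = 5 and 1180 = 5·236, Bézout's identity guarantees a solution.
Dividing through by 5 reduces the equation to 152p + 125q = 236.
Euclidean algorithm: 152 = 1·125 + 27, 125 = 4·27 + 17, 27 = 1·17 + 10, 17 = 1·10 + 7, 10 = 1·7 + 3, 7 = 2·3 + 1, 3 = 3·1 + 0.
Unwinding: 1 = 7 − 2·3 = 7 − 2·(10 − 1·7) = −2·10 + 3·7 = −2·10 + 3·(17 − 1·10) = 3·17 − 5·10 = 3·17 − 5·(27 − 1·17) = −5·27 + 8·17 = −5·27 + 8·(125 − 4·27) = 8·125 − 37·27 = 8·125 − 37·(152 − 1·125) = −37·152 + 45·125, i.e. 152·(-37) + 125·45 = 1.
Times 236: 152·(-8732) + 125·10620 = 236, so (-8732, 10620) solves it.
Adding 70·125 to p and subtracting 70·152 from q gives the tidier solution (18, -20).
Indeed 760·18 + 625·(-20) = 13680 − 12500 = 1180.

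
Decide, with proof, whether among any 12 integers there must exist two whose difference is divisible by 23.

Consider the 12 integers 71, 72, …, 82. They lie in distinct residue classes modulo 23, since 12 ≤ 23.
No two share a residue, so no pair has difference divisible by 23; the claim fails for this set.

No; for instance {71, 72, 73, 74, 75, 76, 77, 78, 79, 80, 81, 82} is a counterexample.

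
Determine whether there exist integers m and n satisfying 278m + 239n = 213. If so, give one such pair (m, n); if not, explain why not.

m = 79, n = -91

Since gcd(278, 239) = 1, every integer is an integer combination of 278 and 239.
Run the Euclidean algorithm on 278 and 239: 278 = 1·239 + 39, 239 = 6·39 + 5, 39 = 7·5 + 4, 5 = 1·4 + 1, 4 = 4·1 + 0.
Working back up the chain: 1 = 5 − 1·4 = 5 − (39 − 7·5) = −39 + 8·5 = −39 + 8·(239 − 6·39) = 8·239 − 49·39 = 8·239 − 49·(278 − 1·239) = −49·278 + 57·239. So 278·(-49) + 239·57 = 1.
Times 213: 278·(-10437) + 239·12141 = 213, so (-10437, 12141) solves it.
Adding 44·239 to m and subtracting 44·278 from n gives the tidier solution (79, -91).
Indeed 278·79 + 239·(-91) = 21962 − 21749 = 213.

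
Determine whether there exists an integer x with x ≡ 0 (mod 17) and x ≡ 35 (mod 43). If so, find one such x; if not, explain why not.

gcd(17, 43) = 1, so the Chinese Remainder Theorem guarantees exactly one residue class mod 731 satisfying both.
Write x = 0 + 17t and require 0 + 17t ≡ 35 (mod 43), i.e. 17t ≡ 35 (mod 43).
Note 17·38 = 646 ≡ 1 (mod 43) (as 646 − 1 = 15·43), so 17⁻¹ ≡ 38.
Therefore t ≡ 38·35 = 1330 ≡ 40 (mod 43).
With t = 40: x = 0 + 17·40 = 680.
Indeed 680 ≡ 0 (mod 17) and 680 ≡ 35 (mod 43).

x = 680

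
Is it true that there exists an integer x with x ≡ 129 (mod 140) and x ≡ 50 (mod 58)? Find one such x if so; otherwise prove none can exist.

No, no such integer exists.

Both moduli are multiples of 2 = gcd(140, 58), so any solution would satisfy x ≡ 129 and x ≡ 50 modulo 2 simultaneously.
These are incompatible: 129 − 50 = 79 is not divisible by 2.
Therefore no such x exists.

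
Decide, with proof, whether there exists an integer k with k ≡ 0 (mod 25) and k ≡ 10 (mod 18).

The moduli 25 and 18 are coprime, so by the Chinese Remainder Theorem a unique solution modulo 450 exists.
Any solution of the first congruence is k = 0 + 25t; substituting into the second, 25t ≡ 10 − 0 ≡ 10 (mod 18).
25 ≡ 7 (mod 18), so this reads 7t ≡ 10 (mod 18). To invert 7 modulo 18: 18 = 2·7 + 4, 7 = 1·4 + 3, 4 = 1·3 + 1, 3 = 3·1 + 0, and unwinding, 1 = 4 − 1·3 = 4 − (7 − 1·4) = −7 + 2·4 = −7 + 2·(18 − 2·7) = 2·18 − 5·7. Thus 7⁻¹ ≡ -5 ≡ 13 (mod 18).
Therefore t ≡ 13·10 = 130 ≡ 4 (mod 18).
Taking t = 4 gives k = 0 + 25·4 = 100.
Indeed 100 ≡ 0 (mod 25) and 100 ≡ 10 (mod 18).

k = 100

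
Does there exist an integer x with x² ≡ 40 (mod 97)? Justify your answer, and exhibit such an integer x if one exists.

No such integer exists.

97 is prime, so by Euler's criterion 40 is a square mod 97 iff 40^((97−1)/2) = 40^48 ≡ 1 (mod 97).
Repeated squaring mod 97: 40^2 = 1600 ≡ 48; 40^4 ≡ 48² = 2304 ≡ 73; 40^8 ≡ 73² = 5329 ≡ 91; 40^16 ≡ 91² = 8281 ≡ 36; 40^32 ≡ 36² = 1296 ≡ 35.
Since 48 = 32 + 16, 40^48 ≡ 35 · 36; multiplying out mod 97: 35·36 = 1260 ≡ 96. Thus 40^48 ≡ 96 ≡ −1 (mod 97).
By Euler's criterion 40 is a quadratic non-residue mod 97: no x satisfies x² ≡ 40 (mod 97).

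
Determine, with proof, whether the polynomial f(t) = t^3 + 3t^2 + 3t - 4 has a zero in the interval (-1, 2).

f(-1) = -5 and f(2) = 22, which have opposite signs.
Since f is a polynomial it is continuous on [-1, 2].
By the Intermediate Value Theorem, f takes the value 0 somewhere in the open interval.

Yes, f has a root in the interval.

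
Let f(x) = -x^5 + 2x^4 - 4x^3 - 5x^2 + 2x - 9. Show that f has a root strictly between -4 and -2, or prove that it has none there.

No such root exists.

f(-4) = 1695 and f(-2) = 63, both positive, so a sign-change argument is unavailable; we show f keeps this sign on the whole interval.
Shift to the endpoint -2: with x = -2 − u (0 < u < 2), one computes f(-2 − u) = u^5 + 12u^4 + 60u^3 + 147u^2 + 170u + 63.
All 6 nonzero coefficients of this polynomial in u are positive; hence for u > 0 the value is a sum of positive terms (the constant 63 among them).
So f is strictly positive on (-4, -2); no root exists in the interval.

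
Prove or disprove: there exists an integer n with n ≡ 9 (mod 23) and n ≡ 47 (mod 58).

gcd(23, 58) = 1, so the Chinese Remainder Theorem guarantees exactly one residue class mod 1334 satisfying both.
Any solution of the first congruence is n = 9 + 23t; substituting into the second, 23t ≡ 47 − 9 ≡ 38 (mod 58).
Invert 23 mod 58 by the Euclidean algorithm: 58 = 2·23 + 12, 23 = 1·12 + 11, 12 = 1·11 + 1, 11 = 11·1 + 0; back-substituting, 1 = 12 − 1·11 = 12 − (23 − 1·12) = −23 + 2·12 = −23 + 2·(58 − 2·23) = 2·58 − 5·23. Hence 23·(-5) ≡ 1, so 23⁻¹ ≡ -5 ≡ 53 (mod 58).
Therefore t ≡ 53·38 = 2014 ≡ 42 (mod 58).
With t = 42: n = 9 + 23·42 = 975.
Verify: 975 = 42·23 + 9 and 975 = 16·58 + 47. ✓

n = 975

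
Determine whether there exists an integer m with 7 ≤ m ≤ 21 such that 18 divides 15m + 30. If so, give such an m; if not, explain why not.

m = 10

m = 10 works, since 15·10 + 30 = 180 = 10·18.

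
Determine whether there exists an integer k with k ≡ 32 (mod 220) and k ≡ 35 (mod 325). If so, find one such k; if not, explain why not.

Reduce both congruences modulo 5, which divides 220 and 325: they say k ≡ 32 (mod 5) and k ≡ 35 (mod 5).
These are incompatible: 32 − 35 = -3 is not divisible by 5.
So no integer satisfies both congruences.

No such integer exists.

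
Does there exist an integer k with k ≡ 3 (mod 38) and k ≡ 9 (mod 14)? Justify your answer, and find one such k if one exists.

k = 79

gcd(38, 14) = 2. A simultaneous solution exists iff 3 ≡ 9 (mod 2); here 3 mod 2 = 1 = 9 mod 2, so it does.
List candidates k ≡ 3 (mod 38): 3, 41, 79. Modulo 14 these are 3, 13, 9; 79 gives 9 as required.
Verify: 79 = 2·38 + 3 and 79 = 5·14 + 9. ✓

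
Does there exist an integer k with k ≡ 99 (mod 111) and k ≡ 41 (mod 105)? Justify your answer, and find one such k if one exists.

Both moduli are multiples of 3 = gcd(111, 105), so any solution would satisfy k ≡ 99 and k ≡ 41 modulo 3 simultaneously.
However 99 ≡ 0 and 41 ≡ 2 (mod 3), and 0 ≠ 2.
Therefore no such k exists.

There is no such integer.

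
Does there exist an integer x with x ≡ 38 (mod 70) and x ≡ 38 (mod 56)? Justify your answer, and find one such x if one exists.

x = 38

The moduli are not coprime: gcd(70, 56) = 14. Compatibility requires 14 ∣ (38 − 38) = 0, which holds, so solutions exist.
In fact x = 38 itself already satisfies 38 mod 56 = 38.
Indeed 38 ≡ 38 (mod 70) and 38 ≡ 38 (mod 56).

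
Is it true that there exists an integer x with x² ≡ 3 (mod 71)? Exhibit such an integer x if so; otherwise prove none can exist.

x = 43

Take x = 43. Then 43² = 1849 = 26·71 + 3, so 43² ≡ 3 (mod 71).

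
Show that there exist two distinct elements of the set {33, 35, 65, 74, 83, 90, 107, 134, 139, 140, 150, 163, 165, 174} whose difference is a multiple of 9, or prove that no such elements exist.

33 mod 9 = 6 and 150 mod 9 = 6, so 150 − 33 = 117 = 13·9.

The pair (33, 150) works.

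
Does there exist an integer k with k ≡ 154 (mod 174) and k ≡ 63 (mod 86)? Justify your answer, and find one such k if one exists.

No such integer exists.

Both moduli are multiples of 2 = gcd(174, 86), so any solution would satisfy k ≡ 154 and k ≡ 63 modulo 2 simultaneously.
But 154 mod 2 = 0 while 63 mod 2 = 1, a contradiction.
So no integer satisfies both congruences.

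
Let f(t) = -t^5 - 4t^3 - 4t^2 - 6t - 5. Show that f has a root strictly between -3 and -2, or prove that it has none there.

No such root exists.

f(-3) = 328 and f(-2) = 55, both positive, so a sign-change argument is unavailable; we show f keeps this sign on the whole interval.
Shift to the endpoint -2: with t = -2 − u (0 < u < 1), one computes f(-2 − u) = u^5 + 10u^4 + 44u^3 + 100u^2 + 118u + 55.
All 6 nonzero coefficients of this polynomial in u are positive; hence for u > 0 the value is a sum of positive terms (the constant 55 among them).
Therefore f(t) > 0 throughout (-3, -2), and f has no zero there.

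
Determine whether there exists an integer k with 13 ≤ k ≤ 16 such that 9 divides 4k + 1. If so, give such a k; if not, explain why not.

The values of 4k + 1 for k = 13, 14, 15, 16 are 53, 57, 61, 65; reduced mod 9 these are 8, 3, 7, 2.
The residue 0 does not occur, so no k in [13, 16] makes 4k + 1 a multiple of 9.

There is no such integer k in that range.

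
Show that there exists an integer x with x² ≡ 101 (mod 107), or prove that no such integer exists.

x = 84

Take x = 84. Then 84² = 7056 = 65·107 + 101, so 84² ≡ 101 (mod 107).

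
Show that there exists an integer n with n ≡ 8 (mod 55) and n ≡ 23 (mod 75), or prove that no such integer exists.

Here gcd(55, 75) = 5, and both 8 and 23 leave remainder 3 mod 5, so the system is consistent.
The integers ≡ 8 (mod 55) are 8, 63, 118, 173, …; their remainders mod 75 are 8, 63, 43, 23, so n = 173 is the first that is ≡ 23 (mod 75).
Check: 173 mod 55 = 8, 173 mod 75 = 23. ✓

n = 173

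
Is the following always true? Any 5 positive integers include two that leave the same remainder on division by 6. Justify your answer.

No, the set {15, 16, 17, 18, 19} is a counterexample.

Try 5 consecutive integers, 15, 16, …, 19. Their remainders mod 6 are 3, 4, 5, 0, 1 — pairwise different, as any 5 ≤ 6 consecutive integers have distinct residues.
Hence this collection has no pair with equal remainders mod 6, disproving the claim.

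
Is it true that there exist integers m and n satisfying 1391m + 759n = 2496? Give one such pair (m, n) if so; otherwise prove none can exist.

m = 321, n = -585

1391 and 759 are coprime, so 1391m + 759n ranges over all of ℤ.
Dividing repeatedly: 1391 = 1·759 + 632, 759 = 1·632 + 127, 632 = 4·127 + 124, 127 = 1·124 + 3, 124 = 41·3 + 1, 3 = 3·1 + 0.
Unwinding: 1 = 124 − 41·3 = 124 − 41·(127 − 1·124) = −41·127 + 42·124 = −41·127 + 42·(632 − 4·127) = 42·632 − 209·127 = 42·632 − 209·(759 − 1·632) = −209·759 + 251·632 = −209·759 + 251·(1391 − 1·759) = 251·1391 − 460·759, i.e. 1391·251 + 759·(-460) = 1.
Multiplying through by 2496: m = 251·2496 = 626496, n = (-460)·2496 = -1148160 is a solution.
The general solution is m = 626496 + 759k, n = -1148160 − 1391k; taking k = -825 gives the smaller pair m = 321, n = -585.
Indeed 1391·321 + 759·(-585) = 446511 − 444015 = 2496.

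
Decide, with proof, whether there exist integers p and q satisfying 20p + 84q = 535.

Both 20 and 84 are divisible by gcd(20, 84) = 4, hence so is any combination 20p + 84q.
However 535 leaves remainder 3 on division by 4.
Therefore 20p + 84q = 535 has no solution in integers.

No such integers exist.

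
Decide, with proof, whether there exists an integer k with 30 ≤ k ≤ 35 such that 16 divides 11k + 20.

No such integer k in that range exists.

At k = 30, 11·30 + 20 = 350 ≡ 14 (mod 16), and each step in k adds 11, giving residues 14, 9, 4, 15, 10, 5 for k = 30, 31, …, 35.
The residue 0 does not occur, so no k in [30, 35] makes 11k + 20 a multiple of 16.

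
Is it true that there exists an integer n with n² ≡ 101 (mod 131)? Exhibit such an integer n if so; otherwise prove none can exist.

n = 25

Take n = 25. Then 25² = 625 = 4·131 + 101, so 25² ≡ 101 (mod 131).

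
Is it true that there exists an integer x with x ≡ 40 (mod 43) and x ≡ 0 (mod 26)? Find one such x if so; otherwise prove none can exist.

x = 728

gcd(43, 26) = 1, so the Chinese Remainder Theorem guarantees exactly one residue class mod 1118 satisfying both.
Any solution of the first congruence is x = 40 + 43t; substituting into the second, 43t ≡ 0 − 40 ≡ 12 (mod 26).
43 ≡ 17 (mod 26), so this reads 17t ≡ 12 (mod 26). Invert 17 mod 26 by the Euclidean algorithm: 26 = 1·17 + 9, 17 = 1·9 + 8, 9 = 1·8 + 1, 8 = 8·1 + 0; back-substituting, 1 = 9 − 1·8 = 9 − (17 − 1·9) = −17 + 2·9 = −17 + 2·(26 − 1·17) = 2·26 − 3·17. Hence 17·(-3) ≡ 1, so 17⁻¹ ≡ -3 ≡ 23 (mod 26).
Multiplying by 23: t ≡ 23·12 = 276 ≡ 16 (mod 26).
With t = 16: x = 40 + 43·16 = 728.
Indeed 728 ≡ 40 (mod 43) and 728 ≡ 0 (mod 26).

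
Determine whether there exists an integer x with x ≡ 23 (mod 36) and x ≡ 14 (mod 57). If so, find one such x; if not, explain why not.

x = 527

Here gcd(36, 57) = 3, and both 23 and 14 leave remainder 2 mod 3, so the system is consistent.
Put x = 23 + 36t, so we need 36t ≡ 48 (mod 57), equivalently (divide by 3) 12t ≡ 16 (mod 19).
Since 12·8 = 96 = 5·19 + 1, the inverse of 12 mod 19 is 8.
Therefore t ≡ 8·16 = 128 ≡ 14 (mod 19).
Then x = 23 + 36·14 = 527.
Check: 527 mod 36 = 23, 527 mod 57 = 14. ✓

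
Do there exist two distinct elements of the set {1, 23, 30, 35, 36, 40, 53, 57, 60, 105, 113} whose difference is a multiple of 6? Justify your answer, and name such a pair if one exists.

The pair (23, 35) works.

Reduce each element mod 6: 1↦1, 23↦5, 30↦0, 35↦5, 36↦0, 40↦4, 53↦5, 57↦3, 60↦0, 105↦3, 113↦5. The residue 5 repeats (at 23 and 35), and 35 − 23 = 12 = 2·6.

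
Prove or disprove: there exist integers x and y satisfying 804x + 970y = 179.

Both 804 and 970 are divisible by gcd(804, 970) = 2, hence so is any combination 804x + 970y.
But 179 = 2·89 + 1, so 2 ∤ 179.
So the equation is unsolvable over ℤ.

No such integers exist.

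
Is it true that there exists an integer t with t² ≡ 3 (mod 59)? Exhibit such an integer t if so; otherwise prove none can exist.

Take t = 48. Then 48² = 2304 = 39·59 + 3, so 48² ≡ 3 (mod 59).

t = 48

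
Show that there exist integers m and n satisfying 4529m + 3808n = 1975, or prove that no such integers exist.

No such integers exist.

Both 4529 and 3808 are divisible by gcd(4529, 3808) = 7, hence so is any combination 4529m + 3808n.
But 1975 = 7·282 + 1, so 7 ∤ 1975.
Therefore 4529m + 3808n = 1975 has no solution in integers.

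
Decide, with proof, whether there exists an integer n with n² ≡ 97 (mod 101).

n = 20

Take n = 20. Then 20² = 400 = 3·101 + 97, so 20² ≡ 97 (mod 101).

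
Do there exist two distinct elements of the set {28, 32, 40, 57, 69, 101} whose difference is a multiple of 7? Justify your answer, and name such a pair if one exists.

No, no such pair exists.

Two integers differ by a multiple of 7 exactly when they have the same residue mod 7. The residues are 28↦0, 32↦4, 40↦5, 57↦1, 69↦6, 101↦3.
All 6 residues are distinct, so no two elements differ by a multiple of 7.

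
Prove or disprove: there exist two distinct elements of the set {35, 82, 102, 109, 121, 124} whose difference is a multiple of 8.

Two integers differ by a multiple of 8 exactly when they have the same residue mod 8. The residues are 35↦3, 82↦2, 102↦6, 109↦5, 121↦1, 124↦4.
These 6 residues are pairwise different, hence no difference of two elements is divisible by 8.

No, no such pair exists.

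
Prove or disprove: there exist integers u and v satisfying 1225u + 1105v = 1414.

No such integers exist.

Any value of 1225u + 1105v is a multiple of gcd(1225, 1105) = 5.
But 1414 is not a multiple of 5 (it leaves remainder 4).
Hence no integers u, v satisfy the equation.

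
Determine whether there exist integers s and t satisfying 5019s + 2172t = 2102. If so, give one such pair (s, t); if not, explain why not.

Any value of 5019s + 2172t is a multiple of gcd(5019, 2172) = 3.
But 2102 is not a multiple of 3 (it leaves remainder 2).
Therefore 5019s + 2172t = 2102 has no solution in integers.

There are no such integers.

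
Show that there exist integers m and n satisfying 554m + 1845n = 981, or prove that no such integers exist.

m = 1224, n = -367

Since gcd(554, 1845) = 1, every integer is an integer combination of 554 and 1845.
Dividing repeatedly: 1845 = 3·554 + 183, 554 = 3·183 + 5, 183 = 36·5 + 3, 5 = 1·3 + 2, 3 = 1·2 + 1, 2 = 2·1 + 0.
Unwinding: 1 = 3 − 1·2 = 3 − (5 − 1·3) = −5 + 2·3 = −5 + 2·(183 − 36·5) = 2·183 − 73·5 = 2·183 − 73·(554 − 3·183) = −73·554 + 221·183 = −73·554 + 221·(1845 − 3·554) = 221·1845 − 736·554, i.e. 554·(-736) + 1845·221 = 1.
Scaling by 981 gives the particular solution (m, n) = (-722016, 216801).
Shifting by a multiple of (1845, −554) keeps it a solution: m = -722016 + 392·1845 = 1224, n = 216801 − 392·554 = -367.
Check: 554·1224 + 1845·(-367) = 678096 − 677115 = 981. ✓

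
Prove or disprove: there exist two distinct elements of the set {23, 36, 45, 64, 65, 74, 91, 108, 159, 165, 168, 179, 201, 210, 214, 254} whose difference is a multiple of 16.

Two integers differ by a multiple of 16 exactly when they have the same residue mod 16. The residues are 23↦7, 36↦4, 45↦13, 64↦0, 65↦1, 74↦10, 91↦11, 108↦12, 159↦15, 165↦5, 168↦8, 179↦3, 201↦9, 210↦2, 214↦6, 254↦14.
All 16 residues are distinct, so no two elements differ by a multiple of 16.

No such pair exists.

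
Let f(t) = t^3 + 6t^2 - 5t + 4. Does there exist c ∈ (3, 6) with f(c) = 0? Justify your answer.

f has no root in that interval.

The endpoint values f(3) = 70 and f(6) = 406 are both positive. Claim: f(t) > 0 for every t in (3, 6).
Substitute t = 3 + u, where 0 < u < 3 on the interval. Expanding, f(3 + u) = u^3 + 15u^2 + 58u + 70.
The nonzero coefficients here are all positive, so for u > 0 every term is positive (or zero), and the constant term 70 is strictly positive.
Therefore f(t) > 0 throughout (3, 6), and f has no zero there.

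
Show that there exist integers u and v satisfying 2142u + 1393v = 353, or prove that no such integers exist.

Any value of 2142u + 1393v is a multiple of gcd(2142, 1393) = 7.
However 353 leaves remainder 3 on division by 7.
So the equation is unsolvable over ℤ.

There are no such integers.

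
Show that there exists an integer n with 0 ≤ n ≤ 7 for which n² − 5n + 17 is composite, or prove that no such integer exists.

The values for n = 0, 1, …, 7 are 17, 13, 11, 11, 13, 17, 23, 31, and each of these is prime.
So no value in the range makes the expression composite.

No, no such integer n in that range exists.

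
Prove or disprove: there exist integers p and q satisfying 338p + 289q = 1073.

338 and 289 are coprime, so 338p + 289q ranges over all of ℤ.
Dividing repeatedly: 338 = 1·289 + 49, 289 = 5·49 + 44, 49 = 1·44 + 5, 44 = 8·5 + 4, 5 = 1·4 + 1, 4 = 4·1 + 0.
Back-substituting, 1 = 5 − 1·4 = 5 − (44 − 8·5) = −44 + 9·5 = −44 + 9·(49 − 1·44) = 9·49 − 10·44 = 9·49 − 10·(289 − 5·49) = −10·289 + 59·49 = −10·289 + 59·(338 − 1·289) = 59·338 − 69·289; that is, 338·59 + 289·(-69) = 1.
Times 1073: 338·63307 + 289·(-74037) = 1073, so (63307, -74037) solves it.
Shifting by a multiple of (289, −338) keeps it a solution: p = 63307 − 219·289 = 16, q = -74037 + 219·338 = -15.
Check: 338·16 + 289·(-15) = 5408 − 4335 = 1073. ✓

p = 16, q = -15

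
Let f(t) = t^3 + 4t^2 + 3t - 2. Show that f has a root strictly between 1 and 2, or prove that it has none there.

f has no root in that interval.

The endpoint values f(1) = 6 and f(2) = 28 are both positive. Claim: f(t) > 0 for every t in (1, 2).
Substitute t = 1 + u, where 0 < u < 1 on the interval. Expanding, f(1 + u) = u^3 + 7u^2 + 14u + 6.
All 4 nonzero coefficients of this polynomial in u are positive; hence for u > 0 the value is a sum of positive terms (the constant 6 among them).
Therefore f(t) > 0 throughout (1, 2), and f has no zero there.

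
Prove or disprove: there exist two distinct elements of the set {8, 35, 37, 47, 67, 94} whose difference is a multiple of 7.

No such pair exists.

Residues mod 7: 8↦1, 35↦0, 37↦2, 47↦5, 67↦4, 94↦3.
These 6 residues are pairwise different, hence no difference of two elements is divisible by 7.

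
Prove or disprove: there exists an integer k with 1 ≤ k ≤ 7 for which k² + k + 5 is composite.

At k = 4: 4² + 4 + 5 = 25 = 5·5, which is composite.

k = 4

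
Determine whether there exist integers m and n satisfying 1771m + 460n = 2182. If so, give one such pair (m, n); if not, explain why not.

There are no such integers.

gcd(1771, 460) = 23, so every integer of the form 1771m + 460n is a multiple of 23.
However 2182 leaves remainder 20 on division by 23.
So the equation is unsolvable over ℤ.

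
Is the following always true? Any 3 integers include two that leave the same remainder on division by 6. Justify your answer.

No; for instance {19, 20, 21} is a counterexample.

Take the 3 consecutive integers 19, 20, 21: their residues mod 6 are all distinct because 3 ≤ 6.
So no two of them leave the same remainder on division by 6; the claim fails for this set.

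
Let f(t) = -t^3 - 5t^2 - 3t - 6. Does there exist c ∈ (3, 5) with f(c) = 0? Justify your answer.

f has no root in that interval.

f(3) = -87 and f(5) = -271, both negative, so a sign-change argument is unavailable; we show f keeps this sign on the whole interval.
Substitute t = 3 + u, where 0 < u < 2 on the interval. Expanding, f(3 + u) = -u^3 - 14u^2 - 60u - 87.
The nonzero coefficients here are all negative, so for u > 0 every term is negative (or zero), and the constant term -87 is strictly negative.
Therefore f(t) < 0 throughout (3, 5), and f has no zero there.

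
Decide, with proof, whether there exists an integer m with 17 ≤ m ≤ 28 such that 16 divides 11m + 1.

The values of 11m + 1 for m = 17, 18, …, 28 are 188, 199, 210, 221, 232, 243, 254, 265, 276, 287, 298, 309; reduced mod 16 these are 12, 7, 2, 13, 8, 3, 14, 9, 4, 15, 10, 5.
The residue 0 does not occur, so no m in [17, 28] makes 11m + 1 a multiple of 16.

No such integer m in that range exists.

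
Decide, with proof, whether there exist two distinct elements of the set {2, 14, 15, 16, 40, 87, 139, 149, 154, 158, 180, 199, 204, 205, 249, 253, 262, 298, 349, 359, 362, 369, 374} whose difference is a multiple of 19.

Reduce each element mod 19: 2↦2, 14↦14, 15↦15, 16↦16, 40↦2, 87↦11, 139↦6, 149↦16, 154↦2, 158↦6, 180↦9, 199↦9, 204↦14, 205↦15, 249↦2, 253↦6, 262↦15, 298↦13, 349↦7, 359↦17, 362↦1, 369↦8, 374↦13. The residue 2 repeats (at 2 and 40), and 40 − 2 = 38 = 2·19.

Yes: 2 and 40.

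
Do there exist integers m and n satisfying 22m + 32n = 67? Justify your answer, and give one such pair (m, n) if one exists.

Both 22 and 32 are divisible by gcd(22, 32) = 2, hence so is any combination 22m + 32n.
But 67 = 2·33 + 1, so 2 ∤ 67.
Therefore 22m + 32n = 67 has no solution in integers.

There are no such integers.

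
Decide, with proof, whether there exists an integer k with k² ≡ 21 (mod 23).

No, no such integer exists.

23 is prime, so by Euler's criterion 21 is a square mod 23 iff 21^((23−1)/2) = 21^11 ≡ 1 (mod 23).
Repeated squaring mod 23: 21^2 = 441 ≡ 4; 21^4 ≡ 4² = 16 ≡ 16; 21^8 ≡ 16² = 256 ≡ 3.
Since 11 = 8 + 2 + 1, 21^11 ≡ 3 · 4 · 21; multiplying out mod 23: 3·4 = 12 ≡ 12, then 12·21 = 252 ≡ 22. Thus 21^11 ≡ 22 ≡ −1 (mod 23).
By Euler's criterion 21 is a quadratic non-residue mod 23: no k satisfies k² ≡ 21 (mod 23).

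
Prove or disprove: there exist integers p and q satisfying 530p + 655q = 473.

gcd(530, 655) = 5, so every integer of the form 530p + 655q is a multiple of 5.
But 473 is not a multiple of 5 (it leaves remainder 3).
Hence no integers p, q satisfy the equation.

There are no such integers.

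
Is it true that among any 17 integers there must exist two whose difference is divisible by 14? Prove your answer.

Partition the integers by their residue mod 14; there are 14 classes.
With 17 integers and only 14 classes, the pigeonhole principle forces two of them, say a and b, into the same class.
Equal remainders mean a − b ≡ 0 (mod 14), so 14 divides their difference.

Yes, this is always true.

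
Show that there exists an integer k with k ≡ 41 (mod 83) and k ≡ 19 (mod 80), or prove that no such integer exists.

k = 3859

The moduli 83 and 80 are coprime, so by the Chinese Remainder Theorem a unique solution modulo 6640 exists.
Write k = 41 + 83t and require 41 + 83t ≡ 19 (mod 80), i.e. 83t ≡ 58 (mod 80).
83 ≡ 3 (mod 80), so this reads 3t ≡ 58 (mod 80). To invert 3 modulo 80: 80 = 26·3 + 2, 3 = 1·2 + 1, 2 = 2·1 + 0, and unwinding, 1 = 3 − 1·2 = 3 − (80 − 26·3) = −80 + 27·3. Thus 3⁻¹ ≡ 27 (mod 80).
Multiplying by 27: t ≡ 27·58 = 1566 ≡ 46 (mod 80).
With t = 46: k = 41 + 83·46 = 3859.
Indeed 3859 ≡ 41 (mod 83) and 3859 ≡ 19 (mod 80).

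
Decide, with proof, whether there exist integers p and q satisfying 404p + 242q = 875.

gcd(404, 242) = 2, so every integer of the form 404p + 242q is a multiple of 2.
However 875 leaves remainder 1 on division by 2.
Hence no integers p, q satisfy the equation.

No, no such integers exist.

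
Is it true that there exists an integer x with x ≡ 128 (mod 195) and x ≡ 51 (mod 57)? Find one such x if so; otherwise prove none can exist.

Both moduli are multiples of 3 = gcd(195, 57), so any solution would satisfy x ≡ 128 and x ≡ 51 modulo 3 simultaneously.
But 128 mod 3 = 2 while 51 mod 3 = 0, a contradiction.
Therefore no such x exists.

No such integer exists.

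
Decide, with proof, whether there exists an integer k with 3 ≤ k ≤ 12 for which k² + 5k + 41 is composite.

k = 4

At k = 4: 4² + 5·4 + 41 = 77 = 7·11, which is composite.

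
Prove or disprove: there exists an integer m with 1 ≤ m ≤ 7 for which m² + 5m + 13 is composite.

At m = 4: 4² + 5·4 + 13 = 49 = 7·7, which is composite.

m = 4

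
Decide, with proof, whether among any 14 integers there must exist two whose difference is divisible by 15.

Consider the 14 integers 38, 39, …, 51. They lie in distinct residue classes modulo 15, since 14 ≤ 15.
The differences between them range over 1, …, 13, none of which is divisible by 15.

No, the set {38, 39, 40, 41, 42, 43, 44, 45, 46, 47, 48, 49, 50, 51} is a counterexample.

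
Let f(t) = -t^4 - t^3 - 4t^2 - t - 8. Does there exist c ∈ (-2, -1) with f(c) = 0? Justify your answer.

The endpoint values f(-2) = -30 and f(-1) = -11 are both negative. Claim: f(t) < 0 for every t in (-2, -1).
Shift to the endpoint -1: with t = -1 − u (0 < u < 1), one computes f(-1 − u) = -u^4 - 3u^3 - 7u^2 - 8u - 11.
All 5 nonzero coefficients of this polynomial in u are negative; hence for u > 0 the value is a sum of negative terms (the constant -11 among them).
Therefore f(t) < 0 throughout (-2, -1), and f has no zero there.

f has no root in that interval.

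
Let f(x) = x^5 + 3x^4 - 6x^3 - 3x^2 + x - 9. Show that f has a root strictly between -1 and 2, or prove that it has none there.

Yes, f has a root in the interval.

f(-1) = -5 and f(2) = 13, which have opposite signs.
As a polynomial, f is continuous on every closed interval.
By the Intermediate Value Theorem, f takes the value 0 somewhere in the open interval.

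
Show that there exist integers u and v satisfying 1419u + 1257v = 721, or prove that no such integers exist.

gcd(1419, 1257) = 3, so every integer of the form 1419u + 1257v is a multiple of 3.
However 721 leaves remainder 1 on division by 3.
Hence no integers u, v satisfy the equation.

There are no such integers.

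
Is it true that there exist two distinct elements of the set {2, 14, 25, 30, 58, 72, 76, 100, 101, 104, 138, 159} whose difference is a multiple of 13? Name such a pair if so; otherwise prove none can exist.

Two integers differ by a multiple of 13 exactly when they have the same residue mod 13. The residues are 2↦2, 14↦1, 25↦12, 30↦4, 58↦6, 72↦7, 76↦11, 100↦9, 101↦10, 104↦0, 138↦8, 159↦3.
These 12 residues are pairwise different, hence no difference of two elements is divisible by 13.

No such pair exists.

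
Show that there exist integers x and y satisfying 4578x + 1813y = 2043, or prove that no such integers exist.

No, no such integers exist.

gcd(4578, 1813) = 7, so every integer of the form 4578x + 1813y is a multiple of 7.
However 2043 leaves remainder 6 on division by 7.
Therefore 4578x + 1813y = 2043 has no solution in integers.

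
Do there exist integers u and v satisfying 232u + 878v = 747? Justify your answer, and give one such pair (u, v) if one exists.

Any value of 232u + 878v is a multiple of gcd(232, 878) = 2.
However 747 leaves remainder 1 on division by 2.
Hence no integers u, v satisfy the equation.

No, no such integers exist.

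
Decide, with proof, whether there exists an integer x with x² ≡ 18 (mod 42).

x = 30 works: 30² = 900, and 900 − 18 = 882 = 21·42.

x = 30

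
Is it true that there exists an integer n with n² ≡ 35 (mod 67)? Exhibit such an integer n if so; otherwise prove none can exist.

n = 13 works: 13² = 169, and 169 − 35 = 134 = 2·67.

n = 13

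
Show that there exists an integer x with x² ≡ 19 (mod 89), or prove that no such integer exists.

No, no such integer exists.

Apply Euler's criterion with the prime 89: 19 is a quadratic residue iff 19^44 ≡ 1 (mod 89), and a non-residue iff it is ≡ −1.
Squaring successively (mod 89): 19^2 = 361 ≡ 5; 19^4 ≡ 5² = 25 ≡ 25; 19^8 ≡ 25² = 625 ≡ 2; 19^16 ≡ 2² = 4 ≡ 4; 19^32 ≡ 4² = 16 ≡ 16.
Since 44 = 32 + 8 + 4, 19^44 ≡ 16 · 2 · 25; multiplying out mod 89: 16·2 = 32 ≡ 32, then 32·25 = 800 ≡ 88. Thus 19^44 ≡ 88 ≡ −1 (mod 89).
The value −1 means 19 is a non-residue modulo 89, so x² ≡ 19 (mod 89) is impossible.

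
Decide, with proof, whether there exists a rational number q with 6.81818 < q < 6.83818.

Look for a denominator N such that an integer falls strictly between N·6.81818 and N·6.83818. N = 6 works: 6·6.81818 = 40.90908 < 41 < 41.02908 = 6·6.83818.
So q = 41/6 works: it is a ratio of integers, and dividing 6·6.81818 < 41 < 6·6.83818 through by 6 gives 6.81818 < 41/6 < 6.83818.

q = 41/6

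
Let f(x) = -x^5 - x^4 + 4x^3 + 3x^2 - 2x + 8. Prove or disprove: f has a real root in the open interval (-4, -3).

No.

The endpoint values f(-4) = 576 and f(-3) = 95 are both positive. Claim: f(x) > 0 for every x in (-4, -3).
Shift to the endpoint -3: with x = -3 − u (0 < u < 1), one computes f(-3 − u) = u^5 + 14u^4 + 74u^3 + 183u^2 + 209u + 95.
The nonzero coefficients here are all positive, so for u > 0 every term is positive (or zero), and the constant term 95 is strictly positive.
Therefore f(x) > 0 throughout (-4, -3), and f has no zero there.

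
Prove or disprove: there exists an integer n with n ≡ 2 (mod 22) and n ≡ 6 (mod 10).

Here gcd(22, 10) = 2, and both 2 and 6 leave remainder 0 mod 2, so the system is consistent.
List candidates n ≡ 2 (mod 22): 2, 24, 46. Modulo 10 these are 2, 4, 6; 46 gives 6 as required.
Check: 46 mod 22 = 2, 46 mod 10 = 6. ✓

n = 46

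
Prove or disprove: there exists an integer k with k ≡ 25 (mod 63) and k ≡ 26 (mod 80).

k = 2986

gcd(63, 80) = 1, so the Chinese Remainder Theorem guarantees exactly one residue class mod 5040 satisfying both.
Any solution of the first congruence is k = 25 + 63t; substituting into the second, 63t ≡ 26 − 25 ≡ 1 (mod 80).
To invert 63 modulo 80: 80 = 1·63 + 17, 63 = 3·17 + 12, 17 = 1·12 + 5, 12 = 2·5 + 2, 5 = 2·2 + 1, 2 = 2·1 + 0, and unwinding, 1 = 5 − 2·2 = 5 − 2·(12 − 2·5) = −2·12 + 5·5 = −2·12 + 5·(17 − 1·12) = 5·17 − 7·12 = 5·17 − 7·(63 − 3·17) = −7·63 + 26·17 = −7·63 + 26·(80 − 1·63) = 26·80 − 33·63. Thus 63⁻¹ ≡ -33 ≡ 47 (mod 80).
Therefore t ≡ 47·1 = 47 (mod 80).
Taking t = 47 gives k = 25 + 63·47 = 2986.
Indeed 2986 ≡ 25 (mod 63) and 2986 ≡ 26 (mod 80).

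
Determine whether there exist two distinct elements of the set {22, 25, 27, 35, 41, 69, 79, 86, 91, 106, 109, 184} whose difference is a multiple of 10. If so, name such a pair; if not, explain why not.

25 mod 10 = 5 and 35 mod 10 = 5, so 35 − 25 = 10 = 1·10.

25 and 35 are such a pair.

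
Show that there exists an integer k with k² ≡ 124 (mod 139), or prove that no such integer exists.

Take k = 92. Then 92² = 8464 = 60·139 + 124, so 92² ≡ 124 (mod 139).

k = 92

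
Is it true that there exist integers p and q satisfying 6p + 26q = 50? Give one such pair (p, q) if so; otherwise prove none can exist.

p = 4, q = 1

Every value of 6p + 26q is a multiple of gcd(6, 26) = 2; since 2 ∣ 50, solutions exist.
Dividing through by 2 reduces the equation to 3p + 13q = 25.
Euclidean algorithm: 13 = 4·3 + 1, 3 = 3·1 + 0.
Working back up the chain: 1 = 13 − 4·3. So 3·(-4) + 13·1 = 1.
Scaling by 25 gives the particular solution (p, q) = (-100, 25).
Adding 8·13 to p and subtracting 8·3 from q gives the tidier solution (4, 1).
Indeed 6·4 + 26·1 = 24 + 26 = 50.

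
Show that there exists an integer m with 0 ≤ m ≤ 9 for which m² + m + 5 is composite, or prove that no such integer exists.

At m = 4: 4² + 4 + 5 = 25 = 5·5, which is composite.

m = 4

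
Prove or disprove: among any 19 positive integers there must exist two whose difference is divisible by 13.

True.

Each integer lies in one of the 13 residue classes modulo 13.
Placing 19 integers into 13 classes, some class receives at least two — say a and b.
Then a ≡ b (mod 13), i.e. 13 ∣ (a − b).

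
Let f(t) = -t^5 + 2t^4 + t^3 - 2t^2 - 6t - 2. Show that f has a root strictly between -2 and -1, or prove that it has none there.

No such root exists.

f(-2) = 58 and f(-1) = 4, both positive, so a sign-change argument is unavailable; we show f keeps this sign on the whole interval.
Shift to the endpoint -1: with t = -1 − u (0 < u < 1), one computes f(-1 − u) = u^5 + 7u^4 + 17u^3 + 17u^2 + 12u + 4.
All 6 nonzero coefficients of this polynomial in u are positive; hence for u > 0 the value is a sum of positive terms (the constant 4 among them).
Therefore f(t) > 0 throughout (-2, -1), and f has no zero there.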